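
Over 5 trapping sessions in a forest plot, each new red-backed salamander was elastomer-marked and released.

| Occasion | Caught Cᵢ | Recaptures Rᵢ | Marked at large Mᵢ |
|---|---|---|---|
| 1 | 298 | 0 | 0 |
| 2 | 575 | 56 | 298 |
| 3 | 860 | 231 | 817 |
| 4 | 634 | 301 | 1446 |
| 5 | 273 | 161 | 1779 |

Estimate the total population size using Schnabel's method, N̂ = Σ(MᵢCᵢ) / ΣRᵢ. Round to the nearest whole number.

N ≈ 3039

Σ MᵢCᵢ = 0·298 + 298·575 + 817·860 + 1446·634 + 1779·273 = 0 + 171350 + 702620 + 916764 + 485667 = 2276401
Σ Rᵢ = 0 + 56 + 231 + 301 + 161 = 749
N̂ = 2276401 / 749 ≈ 3039.3 → 3039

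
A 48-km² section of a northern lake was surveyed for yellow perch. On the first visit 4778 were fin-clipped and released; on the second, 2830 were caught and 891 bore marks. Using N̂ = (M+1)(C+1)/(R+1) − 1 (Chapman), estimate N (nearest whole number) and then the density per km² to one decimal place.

density ≈ 316.0 yellow perch per km²

N̂ = 4779·2831/892 − 1 = 13529349/892 − 1 ≈ 15166.4 → 15166
Density = N̂ / area = 15166 / 48 ≈ 315.96 → 316.0 per km²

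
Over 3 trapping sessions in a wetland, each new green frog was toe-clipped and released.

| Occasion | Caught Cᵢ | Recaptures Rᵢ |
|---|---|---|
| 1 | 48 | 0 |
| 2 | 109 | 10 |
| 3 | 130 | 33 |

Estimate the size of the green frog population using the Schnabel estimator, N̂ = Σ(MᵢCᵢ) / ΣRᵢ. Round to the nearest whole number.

N ≈ 566

Marked at large before each occasion: Mᵢ = Σⱼ<ᵢ (Cⱼ − Rⱼ) → M1=0, M2=48, M3=147
Σ MᵢCᵢ = 0·48 + 48·109 + 147·130 = 0 + 5232 + 19110 = 24342
Σ Rᵢ = 0 + 10 + 33 = 43
N̂ = 24342 / 43 ≈ 566.1 → 566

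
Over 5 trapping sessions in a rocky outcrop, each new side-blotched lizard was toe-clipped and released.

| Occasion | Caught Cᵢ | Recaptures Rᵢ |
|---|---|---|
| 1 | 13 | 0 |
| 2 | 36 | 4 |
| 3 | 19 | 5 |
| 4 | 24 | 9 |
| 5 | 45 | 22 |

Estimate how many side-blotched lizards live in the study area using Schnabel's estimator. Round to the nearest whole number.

Marked at large before each occasion: Mᵢ = Σⱼ<ᵢ (Cⱼ − Rⱼ) → M1=0, M2=13, M3=45, M4=59, M5=74
Σ MᵢCᵢ = 0·13 + 13·36 + 45·19 + 59·24 + 74·45 = 0 + 468 + 855 + 1416 + 3330 = 6069
Σ Rᵢ = 0 + 4 + 5 + 9 + 22 = 40
N̂ = 6069 / 40 ≈ 151.7 → 152

N ≈ 152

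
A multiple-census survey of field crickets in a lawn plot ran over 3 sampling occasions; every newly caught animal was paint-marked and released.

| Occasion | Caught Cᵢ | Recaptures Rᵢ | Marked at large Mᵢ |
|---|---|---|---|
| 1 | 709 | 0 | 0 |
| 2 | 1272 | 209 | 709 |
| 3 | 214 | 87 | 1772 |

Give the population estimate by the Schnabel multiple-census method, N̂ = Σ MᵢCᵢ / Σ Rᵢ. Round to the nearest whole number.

N ≈ 4328

Σ MᵢCᵢ = 0·709 + 709·1272 + 1772·214 = 0 + 901848 + 379208 = 1281056
Σ Rᵢ = 0 + 209 + 87 = 296
N̂ = 1281056 / 296 ≈ 4327.9 → 4328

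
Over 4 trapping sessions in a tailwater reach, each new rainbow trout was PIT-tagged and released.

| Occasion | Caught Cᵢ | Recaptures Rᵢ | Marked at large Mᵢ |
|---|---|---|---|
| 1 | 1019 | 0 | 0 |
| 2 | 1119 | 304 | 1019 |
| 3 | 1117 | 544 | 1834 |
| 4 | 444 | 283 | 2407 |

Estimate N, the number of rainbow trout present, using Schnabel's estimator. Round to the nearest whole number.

N ≈ 3764

Σ MᵢCᵢ = 0·1019 + 1019·1119 + 1834·1117 + 2407·444 = 0 + 1140261 + 2048578 + 1068708 = 4257547
Σ Rᵢ = 0 + 304 + 544 + 283 = 1131
N̂ = 4257547 / 1131 ≈ 3764.4 → 3764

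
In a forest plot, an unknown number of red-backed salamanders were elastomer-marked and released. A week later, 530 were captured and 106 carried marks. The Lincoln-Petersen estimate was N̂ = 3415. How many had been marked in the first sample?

From N = M·C/R: M = N·R / C = 3415·106 / 530 = 361990 / 530 = 683.

M = 683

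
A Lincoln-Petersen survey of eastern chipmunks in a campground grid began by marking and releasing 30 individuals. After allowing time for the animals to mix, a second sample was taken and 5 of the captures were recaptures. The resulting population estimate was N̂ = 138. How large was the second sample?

From N = M·C/R: C = N·R / M = 138·5 / 30 = 690 / 30 = 23.

C = 23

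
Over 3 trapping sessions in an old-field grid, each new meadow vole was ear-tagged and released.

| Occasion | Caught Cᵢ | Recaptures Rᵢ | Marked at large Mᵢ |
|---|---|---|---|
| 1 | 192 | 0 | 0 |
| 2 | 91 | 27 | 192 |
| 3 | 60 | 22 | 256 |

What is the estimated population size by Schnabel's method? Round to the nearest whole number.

N ≈ 670

Σ MᵢCᵢ = 0·192 + 192·91 + 256·60 = 0 + 17472 + 15360 = 32832
Σ Rᵢ = 0 + 27 + 22 = 49
N̂ = 32832 / 49 ≈ 670.0 → 670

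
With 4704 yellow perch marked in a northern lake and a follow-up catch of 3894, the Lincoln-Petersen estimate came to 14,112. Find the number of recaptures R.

R = 1298

From N = M·C/R: R = M·C / N = 4704·3894 / 14112 = 18317376 / 14112 = 1298.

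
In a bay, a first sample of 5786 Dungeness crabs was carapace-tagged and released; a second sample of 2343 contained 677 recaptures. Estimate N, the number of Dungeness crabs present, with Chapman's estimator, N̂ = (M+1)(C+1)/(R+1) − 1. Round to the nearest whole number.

N̂ = (5786+1)(2343+1)/(677+1) − 1 = 5787·2344/678 − 1
= 13564728/678 − 1 ≈ 20007.0 − 1 ≈ 20006.0 → 20006

N ≈ 20,006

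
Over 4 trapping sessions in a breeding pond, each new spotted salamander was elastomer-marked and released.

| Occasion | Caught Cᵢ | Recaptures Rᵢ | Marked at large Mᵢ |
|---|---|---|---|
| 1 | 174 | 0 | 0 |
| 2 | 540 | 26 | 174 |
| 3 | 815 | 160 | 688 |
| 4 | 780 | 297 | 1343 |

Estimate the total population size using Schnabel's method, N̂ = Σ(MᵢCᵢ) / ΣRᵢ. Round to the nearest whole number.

Σ MᵢCᵢ = 0·174 + 174·540 + 688·815 + 1343·780 = 0 + 93960 + 560720 + 1047540 = 1702220
Σ Rᵢ = 0 + 26 + 160 + 297 = 483
N̂ = 1702220 / 483 ≈ 3524.3 → 3524

N ≈ 3524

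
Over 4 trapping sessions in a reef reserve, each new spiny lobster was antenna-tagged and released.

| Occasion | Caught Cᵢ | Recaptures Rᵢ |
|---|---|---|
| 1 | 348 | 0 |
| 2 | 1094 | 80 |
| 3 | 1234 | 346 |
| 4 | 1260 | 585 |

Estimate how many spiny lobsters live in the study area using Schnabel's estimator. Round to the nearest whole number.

Marked at large before each occasion: Mᵢ = Σⱼ<ᵢ (Cⱼ − Rⱼ) → M1=0, M2=348, M3=1362, M4=2250
Σ MᵢCᵢ = 0·348 + 348·1094 + 1362·1234 + 2250·1260 = 0 + 380712 + 1680708 + 2835000 = 4896420
Σ Rᵢ = 0 + 80 + 346 + 585 = 1011
N̂ = 4896420 / 1011 ≈ 4843.1 → 4843

N ≈ 4843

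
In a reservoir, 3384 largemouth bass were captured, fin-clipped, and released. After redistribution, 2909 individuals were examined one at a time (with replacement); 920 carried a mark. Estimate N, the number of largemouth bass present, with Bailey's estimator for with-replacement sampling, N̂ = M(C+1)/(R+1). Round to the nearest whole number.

N ≈ 10,692

N̂ = 3384·(2909+1)/(920+1) = 3384·2910/921 = 9847440/921 ≈ 10692.1 → 10692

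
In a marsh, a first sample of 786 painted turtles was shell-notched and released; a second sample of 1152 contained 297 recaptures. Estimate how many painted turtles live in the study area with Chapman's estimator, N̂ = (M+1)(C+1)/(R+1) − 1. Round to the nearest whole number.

N ≈ 3044

N̂ = (786+1)(1152+1)/(297+1) − 1 = 787·1153/298 − 1
= 907411/298 − 1 ≈ 3045.0 − 1 ≈ 3044.0 → 3044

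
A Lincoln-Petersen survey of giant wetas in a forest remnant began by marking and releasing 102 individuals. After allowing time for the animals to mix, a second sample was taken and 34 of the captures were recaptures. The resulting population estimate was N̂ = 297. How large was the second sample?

C = 99

From N = M·C/R: C = N·R / M = 297·34 / 102 = 10098 / 102 = 99.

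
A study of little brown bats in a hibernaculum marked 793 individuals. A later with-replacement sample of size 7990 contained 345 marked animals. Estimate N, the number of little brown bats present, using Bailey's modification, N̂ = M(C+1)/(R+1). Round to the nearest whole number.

N̂ = 793·(7990+1)/(345+1) = 793·7991/346 = 6336863/346 ≈ 18314.6 → 18315

N ≈ 18,315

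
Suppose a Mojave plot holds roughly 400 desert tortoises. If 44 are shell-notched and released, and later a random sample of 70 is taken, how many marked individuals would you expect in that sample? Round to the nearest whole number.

expected recaptures ≈ 8

The marked fraction of the population is 44/400, so in a sample of 70 expect C·(M/N) marked.
E[R] = 44 × 70 / 400 = 3080 / 400 ≈ 7.7 → 8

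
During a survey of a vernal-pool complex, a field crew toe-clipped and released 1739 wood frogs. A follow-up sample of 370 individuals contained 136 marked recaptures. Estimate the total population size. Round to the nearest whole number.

N ≈ 4731

The marked fraction in the recapture sample should equal the marked fraction in the population: 136/370 = 1739/N.
N = (1739 × 370) / 136 = 643430 / 136 ≈ 4731.1 → 4731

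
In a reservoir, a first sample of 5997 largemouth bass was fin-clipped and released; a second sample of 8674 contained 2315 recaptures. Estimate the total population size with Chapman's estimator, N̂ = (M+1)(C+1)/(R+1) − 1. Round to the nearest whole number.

N̂ = (5997+1)(8674+1)/(2315+1) − 1 = 5998·8675/2316 − 1
= 52032650/2316 − 1 ≈ 22466.6 − 1 ≈ 22465.6 → 22466

N ≈ 22,466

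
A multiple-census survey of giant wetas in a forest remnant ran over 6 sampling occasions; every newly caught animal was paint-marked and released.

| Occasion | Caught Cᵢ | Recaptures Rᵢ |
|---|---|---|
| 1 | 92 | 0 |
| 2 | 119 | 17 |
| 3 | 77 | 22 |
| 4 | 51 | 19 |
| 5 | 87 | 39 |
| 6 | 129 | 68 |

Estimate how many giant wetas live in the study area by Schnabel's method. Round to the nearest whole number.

Marked at large before each occasion: Mᵢ = Σⱼ<ᵢ (Cⱼ − Rⱼ) → M1=0, M2=92, M3=194, M4=249, M5=281, M6=329
Σ MᵢCᵢ = 0·92 + 92·119 + 194·77 + 249·51 + 281·87 + 329·129 = 0 + 10948 + 14938 + 12699 + 24447 + 42441 = 105473
Σ Rᵢ = 0 + 17 + 22 + 19 + 39 + 68 = 165
N̂ = 105473 / 165 ≈ 639.2 → 639

N ≈ 639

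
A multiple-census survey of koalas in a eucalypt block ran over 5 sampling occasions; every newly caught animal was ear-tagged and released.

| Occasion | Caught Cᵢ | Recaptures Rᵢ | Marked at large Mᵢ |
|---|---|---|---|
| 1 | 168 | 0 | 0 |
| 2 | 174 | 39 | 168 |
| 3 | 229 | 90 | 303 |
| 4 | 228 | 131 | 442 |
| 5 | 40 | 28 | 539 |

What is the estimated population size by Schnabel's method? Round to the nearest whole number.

Σ MᵢCᵢ = 0·168 + 168·174 + 303·229 + 442·228 + 539·40 = 0 + 29232 + 69387 + 100776 + 21560 = 220955
Σ Rᵢ = 0 + 39 + 90 + 131 + 28 = 288
N̂ = 220955 / 288 ≈ 767.2 → 767

N ≈ 767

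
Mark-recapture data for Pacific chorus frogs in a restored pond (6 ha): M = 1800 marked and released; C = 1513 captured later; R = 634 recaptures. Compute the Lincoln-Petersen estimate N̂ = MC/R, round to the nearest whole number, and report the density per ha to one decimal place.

N̂ = 1800·1513/634 = 2723400/634 ≈ 4295.6 → 4296
Density = N̂ / area = 4296 / 6 = 716.0 per ha

density ≈ 716.0 Pacific chorus frogs per ha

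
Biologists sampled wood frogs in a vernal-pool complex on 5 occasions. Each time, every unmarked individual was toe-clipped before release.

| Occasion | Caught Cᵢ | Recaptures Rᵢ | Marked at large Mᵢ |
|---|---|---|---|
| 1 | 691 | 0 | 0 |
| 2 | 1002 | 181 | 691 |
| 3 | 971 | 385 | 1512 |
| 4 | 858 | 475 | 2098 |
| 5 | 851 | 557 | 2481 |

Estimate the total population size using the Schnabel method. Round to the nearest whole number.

Σ MᵢCᵢ = 0·691 + 691·1002 + 1512·971 + 2098·858 + 2481·851 = 0 + 692382 + 1468152 + 1800084 + 2111331 = 6071949
Σ Rᵢ = 0 + 181 + 385 + 475 + 557 = 1598
N̂ = 6071949 / 1598 ≈ 3799.7 → 3800

N ≈ 3800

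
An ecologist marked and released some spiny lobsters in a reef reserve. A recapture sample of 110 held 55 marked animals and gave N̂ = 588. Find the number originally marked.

M = 294

From N = M·C/R: M = N·R / C = 588·55 / 110 = 32340 / 110 = 294.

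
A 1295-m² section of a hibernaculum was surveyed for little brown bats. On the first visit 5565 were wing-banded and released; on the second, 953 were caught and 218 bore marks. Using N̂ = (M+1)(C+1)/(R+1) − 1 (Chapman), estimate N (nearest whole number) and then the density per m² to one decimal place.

N̂ = 5566·954/219 − 1 = 5309964/219 − 1 ≈ 24245.4 → 24245
Density = N̂ / area = 24245 / 1295 ≈ 18.72 → 18.7 per m²

density ≈ 18.7 little brown bats per m²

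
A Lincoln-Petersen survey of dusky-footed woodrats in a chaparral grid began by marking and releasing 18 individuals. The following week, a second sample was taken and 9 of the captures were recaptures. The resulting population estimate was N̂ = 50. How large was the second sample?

From N = M·C/R: C = N·R / M = 50·9 / 18 = 450 / 18 = 25.

C = 25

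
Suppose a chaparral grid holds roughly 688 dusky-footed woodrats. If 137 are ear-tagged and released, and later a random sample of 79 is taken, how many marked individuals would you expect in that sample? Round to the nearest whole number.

expected recaptures ≈ 16

Expected recaptures E[R] = M·C / N.
E[R] = 137 × 79 / 688 = 10823 / 688 ≈ 15.7 → 16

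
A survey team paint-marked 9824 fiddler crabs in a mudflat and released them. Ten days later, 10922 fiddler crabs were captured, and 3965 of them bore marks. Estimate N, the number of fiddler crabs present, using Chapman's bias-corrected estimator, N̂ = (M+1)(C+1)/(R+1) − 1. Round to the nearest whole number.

N̂ = (9824+1)(10922+1)/(3965+1) − 1 = 9825·10923/3966 − 1
= 107318475/3966 − 1 ≈ 27059.6 − 1 ≈ 27058.6 → 27059

N ≈ 27,059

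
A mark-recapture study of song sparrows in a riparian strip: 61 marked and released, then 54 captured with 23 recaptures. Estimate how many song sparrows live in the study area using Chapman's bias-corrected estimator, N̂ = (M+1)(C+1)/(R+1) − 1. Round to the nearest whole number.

N̂ = (61+1)(54+1)/(23+1) − 1 = 62·55/24 − 1
= 3410/24 − 1 ≈ 142.1 − 1 ≈ 141.1 → 141

N ≈ 141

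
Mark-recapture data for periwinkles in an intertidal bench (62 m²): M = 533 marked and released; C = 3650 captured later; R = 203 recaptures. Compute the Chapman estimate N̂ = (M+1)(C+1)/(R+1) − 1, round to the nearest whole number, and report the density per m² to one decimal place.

N̂ = 534·3651/204 − 1 = 1949634/204 − 1 ≈ 9556.0 → 9556
Density = N̂ / area = 9556 / 62 ≈ 154.13 → 154.1 per m²

density ≈ 154.1 periwinkles per m²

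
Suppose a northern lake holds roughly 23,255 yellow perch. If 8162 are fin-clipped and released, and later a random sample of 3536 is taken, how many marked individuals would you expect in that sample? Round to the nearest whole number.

expected recaptures ≈ 1241

Expected recaptures E[R] = M·C / N.
E[R] = 8162 × 3536 / 23255 = 28860832 / 23255 ≈ 1241.1 → 1241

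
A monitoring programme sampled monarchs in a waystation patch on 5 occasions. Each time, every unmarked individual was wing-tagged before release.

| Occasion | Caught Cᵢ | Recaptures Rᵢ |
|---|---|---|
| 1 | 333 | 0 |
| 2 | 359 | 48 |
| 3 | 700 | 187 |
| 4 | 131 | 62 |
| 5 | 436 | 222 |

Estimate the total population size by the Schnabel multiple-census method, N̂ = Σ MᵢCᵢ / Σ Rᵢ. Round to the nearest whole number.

N ≈ 2421

Marked at large before each occasion: Mᵢ = Σⱼ<ᵢ (Cⱼ − Rⱼ) → M1=0, M2=333, M3=644, M4=1157, M5=1226
Σ MᵢCᵢ = 0·333 + 333·359 + 644·700 + 1157·131 + 1226·436 = 0 + 119547 + 450800 + 151567 + 534536 = 1256450
Σ Rᵢ = 0 + 48 + 187 + 62 + 222 = 519
N̂ = 1256450 / 519 ≈ 2420.9 → 2421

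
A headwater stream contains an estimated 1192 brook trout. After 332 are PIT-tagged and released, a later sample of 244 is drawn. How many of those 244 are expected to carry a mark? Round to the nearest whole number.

Expected recaptures E[R] = M·C / N.
E[R] = 332 × 244 / 1192 = 81008 / 1192 ≈ 68.0 → 68

expected recaptures ≈ 68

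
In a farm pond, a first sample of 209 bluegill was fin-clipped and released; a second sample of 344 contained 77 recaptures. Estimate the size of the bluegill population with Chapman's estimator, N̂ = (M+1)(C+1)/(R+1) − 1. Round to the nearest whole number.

N̂ = (209+1)(344+1)/(77+1) − 1 = 210·345/78 − 1
= 72450/78 − 1 ≈ 928.8 − 1 ≈ 927.8 → 928

N ≈ 928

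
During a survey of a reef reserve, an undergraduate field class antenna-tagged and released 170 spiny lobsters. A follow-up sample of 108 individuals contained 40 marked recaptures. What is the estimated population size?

N = 459

The marked fraction in the recapture sample should equal the marked fraction in the population: 40/108 = 170/N.
N = (170 × 108) / 40 = 18360 / 40 = 459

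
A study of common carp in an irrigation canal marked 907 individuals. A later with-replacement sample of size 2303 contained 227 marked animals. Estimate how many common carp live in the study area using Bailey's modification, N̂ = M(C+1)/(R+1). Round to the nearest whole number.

N ≈ 9165

N̂ = 907·(2303+1)/(227+1) = 907·2304/228 = 2089728/228 ≈ 9165.47 → 9165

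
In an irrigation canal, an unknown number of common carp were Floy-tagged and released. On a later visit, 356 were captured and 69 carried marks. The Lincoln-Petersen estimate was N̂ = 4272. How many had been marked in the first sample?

M = 828

From N = M·C/R: M = N·R / C = 4272·69 / 356 = 294768 / 356 = 828.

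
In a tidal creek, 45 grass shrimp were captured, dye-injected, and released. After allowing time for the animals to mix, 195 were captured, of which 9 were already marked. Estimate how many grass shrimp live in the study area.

N = (45 × 195) / 9 = 8775 / 9 = 975

N = 975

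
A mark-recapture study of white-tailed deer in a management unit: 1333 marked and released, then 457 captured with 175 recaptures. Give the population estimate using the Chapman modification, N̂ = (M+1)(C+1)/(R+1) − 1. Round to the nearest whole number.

N ≈ 3470

N̂ = (1333+1)(457+1)/(175+1) − 1 = 1334·458/176 − 1
= 610972/176 − 1 ≈ 3471.4 − 1 ≈ 3470.4 → 3470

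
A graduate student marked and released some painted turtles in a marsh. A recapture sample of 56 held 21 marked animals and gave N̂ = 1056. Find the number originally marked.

From N = M·C/R: M = N·R / C = 1056·21 / 56 = 22176 / 56 = 396.

M = 396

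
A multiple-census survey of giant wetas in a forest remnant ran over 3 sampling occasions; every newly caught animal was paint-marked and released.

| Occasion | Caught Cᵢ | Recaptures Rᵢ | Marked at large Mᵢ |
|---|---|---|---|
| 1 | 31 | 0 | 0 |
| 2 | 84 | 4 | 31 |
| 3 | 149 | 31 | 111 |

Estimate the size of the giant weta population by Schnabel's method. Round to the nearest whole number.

Σ MᵢCᵢ = 0·31 + 31·84 + 111·149 = 0 + 2604 + 16539 = 19143
Σ Rᵢ = 0 + 4 + 31 = 35
N̂ = 19143 / 35 ≈ 546.9 → 547

N ≈ 547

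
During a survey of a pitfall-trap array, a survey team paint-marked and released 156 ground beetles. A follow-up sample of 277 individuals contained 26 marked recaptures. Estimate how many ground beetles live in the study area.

N = 1662

The marked fraction in the recapture sample should equal the marked fraction in the population: 26/277 = 156/N.
N = (156 × 277) / 26 = 43212 / 26 = 1662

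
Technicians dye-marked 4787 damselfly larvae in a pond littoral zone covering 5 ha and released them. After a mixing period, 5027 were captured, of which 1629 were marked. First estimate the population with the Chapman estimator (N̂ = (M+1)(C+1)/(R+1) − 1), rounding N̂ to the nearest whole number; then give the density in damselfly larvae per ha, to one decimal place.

density ≈ 2953.6 damselfly larvae per ha

N̂ = 4788·5028/1630 − 1 = 24074064/1630 − 1 ≈ 14768.4 → 14768
Density = N̂ / area = 14768 / 5 ≈ 2953.60 → 2953.6 per ha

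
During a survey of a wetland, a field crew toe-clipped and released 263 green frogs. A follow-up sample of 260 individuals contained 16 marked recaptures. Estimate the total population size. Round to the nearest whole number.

N ≈ 4274

Lincoln-Petersen assumes M/N = R/C, so N = M·C / R.
N = (263 × 260) / 16 = 68380 / 16 ≈ 4273.8 → 4274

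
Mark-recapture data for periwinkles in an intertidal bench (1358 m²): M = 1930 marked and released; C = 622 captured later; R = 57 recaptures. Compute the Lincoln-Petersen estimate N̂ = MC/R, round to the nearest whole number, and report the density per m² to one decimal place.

density ≈ 15.5 periwinkles per m²

N̂ = 1930·622/57 = 1200460/57 ≈ 21060.7 → 21061
Density = N̂ / area = 21061 / 1358 ≈ 15.51 → 15.5 per m²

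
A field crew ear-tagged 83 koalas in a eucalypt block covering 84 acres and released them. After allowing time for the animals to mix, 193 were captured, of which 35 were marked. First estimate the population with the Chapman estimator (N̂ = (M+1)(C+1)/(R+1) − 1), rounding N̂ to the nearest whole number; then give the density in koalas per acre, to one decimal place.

density ≈ 5.4 koalas per acre

N̂ = 84·194/36 − 1 = 16296/36 − 1 ≈ 451.7 → 452
Density = N̂ / area = 452 / 84 ≈ 5.38 → 5.4 per acre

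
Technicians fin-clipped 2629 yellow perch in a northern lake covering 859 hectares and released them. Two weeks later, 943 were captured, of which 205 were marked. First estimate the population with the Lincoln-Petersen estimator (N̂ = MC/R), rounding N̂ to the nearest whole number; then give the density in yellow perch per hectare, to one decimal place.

density ≈ 14.1 yellow perch per hectare

N̂ = 2629·943/205 = 2479147/205 ≈ 12093.4 → 12093
Density = N̂ / area = 12093 / 859 ≈ 14.08 → 14.1 per hectare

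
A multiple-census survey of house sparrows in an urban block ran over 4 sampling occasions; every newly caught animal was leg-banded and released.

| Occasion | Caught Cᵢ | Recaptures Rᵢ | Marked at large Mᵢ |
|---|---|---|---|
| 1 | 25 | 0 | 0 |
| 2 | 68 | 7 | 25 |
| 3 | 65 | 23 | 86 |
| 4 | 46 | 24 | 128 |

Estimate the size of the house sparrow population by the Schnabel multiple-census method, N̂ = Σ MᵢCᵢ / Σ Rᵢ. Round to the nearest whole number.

Σ MᵢCᵢ = 0·25 + 25·68 + 86·65 + 128·46 = 0 + 1700 + 5590 + 5888 = 13178
Σ Rᵢ = 0 + 7 + 23 + 24 = 54
N̂ = 13178 / 54 ≈ 244.0 → 244

N ≈ 244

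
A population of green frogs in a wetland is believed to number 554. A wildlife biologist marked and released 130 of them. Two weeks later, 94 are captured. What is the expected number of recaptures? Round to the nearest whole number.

Expected recaptures E[R] = M·C / N.
E[R] = 130 × 94 / 554 = 12220 / 554 ≈ 22.1 → 22

expected recaptures ≈ 22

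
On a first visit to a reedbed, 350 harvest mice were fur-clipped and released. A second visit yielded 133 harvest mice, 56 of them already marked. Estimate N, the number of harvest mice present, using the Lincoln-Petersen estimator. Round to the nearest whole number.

N ≈ 831

N = (350 × 133) / 56 = 46550 / 56 ≈ 831.2 → 831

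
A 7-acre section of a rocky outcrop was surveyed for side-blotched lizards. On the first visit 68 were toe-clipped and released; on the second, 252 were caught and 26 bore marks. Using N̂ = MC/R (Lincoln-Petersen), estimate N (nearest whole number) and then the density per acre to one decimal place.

density ≈ 94.1 side-blotched lizards per acre

N̂ = 68·252/26 = 17136/26 ≈ 659.1 → 659
Density = N̂ / area = 659 / 7 ≈ 94.14 → 94.1 per acre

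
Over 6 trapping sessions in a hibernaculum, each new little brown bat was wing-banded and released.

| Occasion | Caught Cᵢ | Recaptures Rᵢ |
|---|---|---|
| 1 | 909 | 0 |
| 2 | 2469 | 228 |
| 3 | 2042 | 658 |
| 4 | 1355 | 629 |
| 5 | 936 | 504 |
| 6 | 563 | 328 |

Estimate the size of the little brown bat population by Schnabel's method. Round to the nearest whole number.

Marked at large before each occasion: Mᵢ = Σⱼ<ᵢ (Cⱼ − Rⱼ) → M1=0, M2=909, M3=3150, M4=4534, M5=5260, M6=5692
Σ MᵢCᵢ = 0·909 + 909·2469 + 3150·2042 + 4534·1355 + 5260·936 + 5692·563 = 0 + 2244321 + 6432300 + 6143570 + 4923360 + 3204596 = 22948147
Σ Rᵢ = 0 + 228 + 658 + 629 + 504 + 328 = 2347
N̂ = 22948147 / 2347 ≈ 9777.7 → 9778

N ≈ 9778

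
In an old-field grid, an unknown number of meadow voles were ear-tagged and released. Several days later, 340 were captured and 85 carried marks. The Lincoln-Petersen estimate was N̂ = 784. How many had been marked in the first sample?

M = 196

From N = M·C/R: M = N·R / C = 784·85 / 340 = 66640 / 340 = 196.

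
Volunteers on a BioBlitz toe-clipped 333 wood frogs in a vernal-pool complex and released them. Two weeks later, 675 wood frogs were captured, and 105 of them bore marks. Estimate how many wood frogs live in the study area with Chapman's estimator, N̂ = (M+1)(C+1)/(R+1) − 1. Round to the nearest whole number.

N ≈ 2129

N̂ = (333+1)(675+1)/(105+1) − 1 = 334·676/106 − 1
= 225784/106 − 1 ≈ 2130.0 − 1 ≈ 2129.0 → 2129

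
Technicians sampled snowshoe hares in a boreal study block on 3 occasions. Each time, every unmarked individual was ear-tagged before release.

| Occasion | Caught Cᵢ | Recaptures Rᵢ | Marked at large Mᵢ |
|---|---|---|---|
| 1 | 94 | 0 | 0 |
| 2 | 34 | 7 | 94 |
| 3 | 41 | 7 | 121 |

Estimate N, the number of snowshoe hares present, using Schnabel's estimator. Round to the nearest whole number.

N ≈ 583

Σ MᵢCᵢ = 0·94 + 94·34 + 121·41 = 0 + 3196 + 4961 = 8157
Σ Rᵢ = 0 + 7 + 7 = 14
N̂ = 8157 / 14 ≈ 582.6 → 583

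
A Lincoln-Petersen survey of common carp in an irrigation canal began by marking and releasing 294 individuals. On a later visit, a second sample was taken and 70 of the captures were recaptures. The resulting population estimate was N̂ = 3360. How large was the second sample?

From N = M·C/R: C = N·R / M = 3360·70 / 294 = 235200 / 294 = 800.

C = 800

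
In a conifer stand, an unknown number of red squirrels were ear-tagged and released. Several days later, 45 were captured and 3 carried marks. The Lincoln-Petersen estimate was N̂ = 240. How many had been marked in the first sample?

M = 16

From N = M·C/R: M = N·R / C = 240·3 / 45 = 720 / 45 = 16.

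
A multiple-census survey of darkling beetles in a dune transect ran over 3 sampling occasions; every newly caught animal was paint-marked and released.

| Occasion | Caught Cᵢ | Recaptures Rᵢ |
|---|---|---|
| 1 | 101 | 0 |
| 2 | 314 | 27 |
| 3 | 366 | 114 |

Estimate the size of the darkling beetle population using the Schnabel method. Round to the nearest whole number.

Marked at large before each occasion: Mᵢ = Σⱼ<ᵢ (Cⱼ − Rⱼ) → M1=0, M2=101, M3=388
Σ MᵢCᵢ = 0·101 + 101·314 + 388·366 = 0 + 31714 + 142008 = 173722
Σ Rᵢ = 0 + 27 + 114 = 141
N̂ = 173722 / 141 ≈ 1232.1 → 1232

N ≈ 1232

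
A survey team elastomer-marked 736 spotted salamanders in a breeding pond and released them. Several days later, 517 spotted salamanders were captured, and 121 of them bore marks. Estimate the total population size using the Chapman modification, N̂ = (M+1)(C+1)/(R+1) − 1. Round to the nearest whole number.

N̂ = (736+1)(517+1)/(121+1) − 1 = 737·518/122 − 1
= 381766/122 − 1 ≈ 3129.2 − 1 ≈ 3128.2 → 3128

N ≈ 3128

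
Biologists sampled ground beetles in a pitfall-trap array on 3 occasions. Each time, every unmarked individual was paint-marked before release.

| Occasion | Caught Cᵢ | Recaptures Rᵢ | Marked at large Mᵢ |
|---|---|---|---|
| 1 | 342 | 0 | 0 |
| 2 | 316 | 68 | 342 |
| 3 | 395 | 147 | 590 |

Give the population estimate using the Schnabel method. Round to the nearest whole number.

Σ MᵢCᵢ = 0·342 + 342·316 + 590·395 = 0 + 108072 + 233050 = 341122
Σ Rᵢ = 0 + 68 + 147 = 215
N̂ = 341122 / 215 ≈ 1586.6 → 1587

N ≈ 1587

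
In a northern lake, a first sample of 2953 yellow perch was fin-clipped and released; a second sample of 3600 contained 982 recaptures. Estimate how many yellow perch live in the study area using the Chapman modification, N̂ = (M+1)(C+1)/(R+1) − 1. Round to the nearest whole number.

N ≈ 10,820

N̂ = (2953+1)(3600+1)/(982+1) − 1 = 2954·3601/983 − 1
= 10637354/983 − 1 ≈ 10821.3 − 1 ≈ 10820.3 → 10820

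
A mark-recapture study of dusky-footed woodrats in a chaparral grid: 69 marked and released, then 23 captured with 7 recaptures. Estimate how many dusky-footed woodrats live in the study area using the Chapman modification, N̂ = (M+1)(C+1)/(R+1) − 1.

N̂ = (69+1)(23+1)/(7+1) − 1 = 70·24/8 − 1
= 1680/8 − 1 = 210 − 1 = 209

N = 209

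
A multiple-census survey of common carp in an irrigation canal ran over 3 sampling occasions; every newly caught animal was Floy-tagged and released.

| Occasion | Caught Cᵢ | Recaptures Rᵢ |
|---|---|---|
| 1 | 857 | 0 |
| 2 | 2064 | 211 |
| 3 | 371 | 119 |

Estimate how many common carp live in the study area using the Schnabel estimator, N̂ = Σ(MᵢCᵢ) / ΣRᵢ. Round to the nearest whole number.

N ≈ 8407

Marked at large before each occasion: Mᵢ = Σⱼ<ᵢ (Cⱼ − Rⱼ) → M1=0, M2=857, M3=2710
Σ MᵢCᵢ = 0·857 + 857·2064 + 2710·371 = 0 + 1768848 + 1005410 = 2774258
Σ Rᵢ = 0 + 211 + 119 = 330
N̂ = 2774258 / 330 ≈ 8406.8 → 8407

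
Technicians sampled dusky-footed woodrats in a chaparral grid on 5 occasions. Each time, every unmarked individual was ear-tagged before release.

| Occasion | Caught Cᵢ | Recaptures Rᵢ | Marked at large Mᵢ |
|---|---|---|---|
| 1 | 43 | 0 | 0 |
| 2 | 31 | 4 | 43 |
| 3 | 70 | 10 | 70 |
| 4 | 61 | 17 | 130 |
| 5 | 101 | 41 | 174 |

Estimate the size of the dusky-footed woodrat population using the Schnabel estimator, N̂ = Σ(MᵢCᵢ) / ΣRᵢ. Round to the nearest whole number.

Σ MᵢCᵢ = 0·43 + 43·31 + 70·70 + 130·61 + 174·101 = 0 + 1333 + 4900 + 7930 + 17574 = 31737
Σ Rᵢ = 0 + 4 + 10 + 17 + 41 = 72
N̂ = 31737 / 72 ≈ 440.8 → 441

N ≈ 441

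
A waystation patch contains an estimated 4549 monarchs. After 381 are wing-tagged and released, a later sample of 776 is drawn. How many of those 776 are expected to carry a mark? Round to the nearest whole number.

expected recaptures ≈ 65

Expected recaptures E[R] = M·C / N.
E[R] = 381 × 776 / 4549 = 295656 / 4549 ≈ 65.0 → 65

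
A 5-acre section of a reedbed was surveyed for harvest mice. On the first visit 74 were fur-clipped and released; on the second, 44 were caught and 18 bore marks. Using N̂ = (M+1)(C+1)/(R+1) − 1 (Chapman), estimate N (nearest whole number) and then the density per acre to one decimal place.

N̂ = 75·45/19 − 1 = 3375/19 − 1 ≈ 176.6 → 177
Density = N̂ / area = 177 / 5 ≈ 35.40 → 35.4 per acre

density ≈ 35.4 harvest mice per acre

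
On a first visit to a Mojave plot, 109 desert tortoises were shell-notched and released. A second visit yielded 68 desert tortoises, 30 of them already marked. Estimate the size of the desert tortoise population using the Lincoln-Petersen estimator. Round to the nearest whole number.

The marked fraction in the recapture sample should equal the marked fraction in the population: 30/68 = 109/N.
N = (109 × 68) / 30 = 7412 / 30 ≈ 247.1 → 247

N ≈ 247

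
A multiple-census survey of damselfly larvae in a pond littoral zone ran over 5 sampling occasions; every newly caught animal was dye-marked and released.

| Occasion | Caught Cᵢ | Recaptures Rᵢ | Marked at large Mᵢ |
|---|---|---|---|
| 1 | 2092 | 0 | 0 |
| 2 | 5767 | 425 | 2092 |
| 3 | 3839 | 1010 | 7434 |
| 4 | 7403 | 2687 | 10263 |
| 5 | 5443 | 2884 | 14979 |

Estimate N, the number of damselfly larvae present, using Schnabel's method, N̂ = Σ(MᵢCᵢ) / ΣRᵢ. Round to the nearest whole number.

N ≈ 28,277

Σ MᵢCᵢ = 0·2092 + 2092·5767 + 7434·3839 + 10263·7403 + 14979·5443 = 0 + 12064564 + 28539126 + 75976989 + 81530697 = 198111376
Σ Rᵢ = 0 + 425 + 1010 + 2687 + 2884 = 7006
N̂ = 198111376 / 7006 ≈ 28277.4 → 28277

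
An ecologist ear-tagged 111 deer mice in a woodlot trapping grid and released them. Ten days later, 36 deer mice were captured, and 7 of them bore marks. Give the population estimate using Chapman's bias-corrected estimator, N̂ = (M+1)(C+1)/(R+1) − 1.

N̂ = (111+1)(36+1)/(7+1) − 1 = 112·37/8 − 1
= 4144/8 − 1 = 518 − 1 = 517

N = 517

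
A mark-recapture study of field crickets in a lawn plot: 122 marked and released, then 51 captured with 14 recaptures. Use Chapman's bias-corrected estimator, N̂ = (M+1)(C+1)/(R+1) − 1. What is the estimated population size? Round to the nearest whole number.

N̂ = (122+1)(51+1)/(14+1) − 1 = 123·52/15 − 1
= 6396/15 − 1 ≈ 426.4 − 1 ≈ 425.4 → 425

N ≈ 425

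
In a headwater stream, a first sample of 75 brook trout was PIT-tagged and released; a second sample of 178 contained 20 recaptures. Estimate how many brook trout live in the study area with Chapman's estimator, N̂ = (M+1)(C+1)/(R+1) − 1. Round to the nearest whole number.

N ≈ 647

N̂ = (75+1)(178+1)/(20+1) − 1 = 76·179/21 − 1
= 13604/21 − 1 ≈ 647.8 − 1 ≈ 646.8 → 647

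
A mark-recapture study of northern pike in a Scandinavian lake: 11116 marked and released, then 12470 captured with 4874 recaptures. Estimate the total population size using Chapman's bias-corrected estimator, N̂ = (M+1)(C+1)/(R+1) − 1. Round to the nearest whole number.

N ≈ 28,438

N̂ = (11116+1)(12470+1)/(4874+1) − 1 = 11117·12471/4875 − 1
= 138640107/4875 − 1 ≈ 28439.0 − 1 ≈ 28438.0 → 28438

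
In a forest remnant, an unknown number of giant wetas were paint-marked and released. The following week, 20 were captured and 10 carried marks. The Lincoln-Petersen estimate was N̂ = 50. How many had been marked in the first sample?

M = 25

From N = M·C/R: M = N·R / C = 50·10 / 20 = 500 / 20 = 25.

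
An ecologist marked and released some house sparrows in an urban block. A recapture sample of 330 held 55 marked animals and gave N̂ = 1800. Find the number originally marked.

From N = M·C/R: M = N·R / C = 1800·55 / 330 = 99000 / 330 = 300.

M = 300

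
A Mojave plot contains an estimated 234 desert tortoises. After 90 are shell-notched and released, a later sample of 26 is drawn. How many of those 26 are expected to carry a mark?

Expected recaptures E[R] = M·C / N.
E[R] = 90 × 26 / 234 = 2340 / 234 = 10

expected recaptures = 10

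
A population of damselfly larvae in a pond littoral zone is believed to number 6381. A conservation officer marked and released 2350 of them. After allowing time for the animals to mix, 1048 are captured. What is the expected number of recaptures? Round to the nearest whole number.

expected recaptures ≈ 386

Expected recaptures E[R] = M·C / N.
E[R] = 2350 × 1048 / 6381 = 2462800 / 6381 ≈ 386.0 → 386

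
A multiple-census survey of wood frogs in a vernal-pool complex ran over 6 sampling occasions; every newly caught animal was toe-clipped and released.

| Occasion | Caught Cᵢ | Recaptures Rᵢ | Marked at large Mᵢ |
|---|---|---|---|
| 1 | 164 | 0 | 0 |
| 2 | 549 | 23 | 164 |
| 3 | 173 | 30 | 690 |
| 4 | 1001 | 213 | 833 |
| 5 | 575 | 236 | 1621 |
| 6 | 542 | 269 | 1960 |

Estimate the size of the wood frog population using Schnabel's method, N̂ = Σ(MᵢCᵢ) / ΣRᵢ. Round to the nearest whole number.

Σ MᵢCᵢ = 0·164 + 164·549 + 690·173 + 833·1001 + 1621·575 + 1960·542 = 0 + 90036 + 119370 + 833833 + 932075 + 1062320 = 3037634
Σ Rᵢ = 0 + 23 + 30 + 213 + 236 + 269 = 771
N̂ = 3037634 / 771 ≈ 3939.9 → 3940

N ≈ 3940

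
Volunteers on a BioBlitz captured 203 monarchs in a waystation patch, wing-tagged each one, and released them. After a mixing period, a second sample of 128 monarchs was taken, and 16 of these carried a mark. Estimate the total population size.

N = 1624

N = (203 × 128) / 16 = 25984 / 16 = 1624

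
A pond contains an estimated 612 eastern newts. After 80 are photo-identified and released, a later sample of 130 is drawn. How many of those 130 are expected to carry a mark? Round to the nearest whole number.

expected recaptures ≈ 17

Expected recaptures E[R] = M·C / N.
E[R] = 80 × 130 / 612 = 10400 / 612 ≈ 17.0 → 17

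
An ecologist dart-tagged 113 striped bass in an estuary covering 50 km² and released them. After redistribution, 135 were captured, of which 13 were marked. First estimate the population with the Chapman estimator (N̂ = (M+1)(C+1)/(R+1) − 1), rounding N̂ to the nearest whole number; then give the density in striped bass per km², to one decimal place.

density ≈ 22.1 striped bass per km²

N̂ = 114·136/14 − 1 = 15504/14 − 1 ≈ 1106.4 → 1106
Density = N̂ / area = 1106 / 50 ≈ 22.12 → 22.1 per km²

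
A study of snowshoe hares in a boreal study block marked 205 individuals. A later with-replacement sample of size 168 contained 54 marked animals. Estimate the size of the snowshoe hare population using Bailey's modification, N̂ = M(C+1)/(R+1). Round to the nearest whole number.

N ≈ 630

N̂ = 205·(168+1)/(54+1) = 205·169/55 = 34645/55 ≈ 629.9 → 630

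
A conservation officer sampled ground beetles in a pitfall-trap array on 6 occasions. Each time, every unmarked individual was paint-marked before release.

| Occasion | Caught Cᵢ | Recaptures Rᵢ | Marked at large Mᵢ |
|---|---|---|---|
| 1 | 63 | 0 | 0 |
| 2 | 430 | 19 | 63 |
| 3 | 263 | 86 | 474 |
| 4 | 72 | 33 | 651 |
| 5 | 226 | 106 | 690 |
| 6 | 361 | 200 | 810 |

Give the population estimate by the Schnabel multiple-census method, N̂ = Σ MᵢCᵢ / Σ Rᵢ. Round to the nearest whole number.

Σ MᵢCᵢ = 0·63 + 63·430 + 474·263 + 651·72 + 690·226 + 810·361 = 0 + 27090 + 124662 + 46872 + 155940 + 292410 = 646974
Σ Rᵢ = 0 + 19 + 86 + 33 + 106 + 200 = 444
N̂ = 646974 / 444 ≈ 1457.1 → 1457

N ≈ 1457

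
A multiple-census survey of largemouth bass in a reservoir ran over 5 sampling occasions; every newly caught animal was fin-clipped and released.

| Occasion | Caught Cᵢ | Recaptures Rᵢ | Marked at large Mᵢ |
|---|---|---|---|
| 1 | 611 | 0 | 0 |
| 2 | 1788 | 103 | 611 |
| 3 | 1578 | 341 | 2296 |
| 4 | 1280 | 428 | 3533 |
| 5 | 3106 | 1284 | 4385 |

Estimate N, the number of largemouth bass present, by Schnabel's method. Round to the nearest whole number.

Σ MᵢCᵢ = 0·611 + 611·1788 + 2296·1578 + 3533·1280 + 4385·3106 = 0 + 1092468 + 3623088 + 4522240 + 13619810 = 22857606
Σ Rᵢ = 0 + 103 + 341 + 428 + 1284 = 2156
N̂ = 22857606 / 2156 ≈ 10601.9 → 10602

N ≈ 10,602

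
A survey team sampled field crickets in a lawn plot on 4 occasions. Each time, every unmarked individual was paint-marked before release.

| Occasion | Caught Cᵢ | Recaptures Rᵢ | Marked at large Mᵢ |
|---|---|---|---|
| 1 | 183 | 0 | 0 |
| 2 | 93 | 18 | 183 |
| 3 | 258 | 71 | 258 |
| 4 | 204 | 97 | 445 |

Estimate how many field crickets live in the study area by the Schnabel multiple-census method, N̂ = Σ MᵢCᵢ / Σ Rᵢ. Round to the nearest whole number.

N ≈ 937

Σ MᵢCᵢ = 0·183 + 183·93 + 258·258 + 445·204 = 0 + 17019 + 66564 + 90780 = 174363
Σ Rᵢ = 0 + 18 + 71 + 97 = 186
N̂ = 174363 / 186 ≈ 937.4 → 937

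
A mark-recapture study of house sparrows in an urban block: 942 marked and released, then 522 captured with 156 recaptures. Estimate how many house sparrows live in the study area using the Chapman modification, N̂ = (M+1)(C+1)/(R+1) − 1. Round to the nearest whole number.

N ≈ 3140

N̂ = (942+1)(522+1)/(156+1) − 1 = 943·523/157 − 1
= 493189/157 − 1 ≈ 3141.3 − 1 ≈ 3140.3 → 3140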